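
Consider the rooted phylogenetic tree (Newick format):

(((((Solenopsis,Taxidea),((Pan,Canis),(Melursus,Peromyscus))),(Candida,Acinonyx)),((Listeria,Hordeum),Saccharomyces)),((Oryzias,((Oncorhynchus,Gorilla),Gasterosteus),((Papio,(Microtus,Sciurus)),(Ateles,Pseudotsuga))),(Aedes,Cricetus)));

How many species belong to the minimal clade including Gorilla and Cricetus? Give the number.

The MRCA of Gorilla and Cricetus is the node subtending ((Oryzias,((Oncorhynchus,Gorilla),Gasterosteus),((Papio,(Microtus,Sciurus)),(Ateles,Pseudotsuga))),(Aedes,Cricetus)).
That clade contains 11 terminal taxa: Aedes, Ateles, Cricetus, Gasterosteus, Gorilla, Microtus, Oncorhynchus, Oryzias, Papio, Pseudotsuga, Sciurus.

11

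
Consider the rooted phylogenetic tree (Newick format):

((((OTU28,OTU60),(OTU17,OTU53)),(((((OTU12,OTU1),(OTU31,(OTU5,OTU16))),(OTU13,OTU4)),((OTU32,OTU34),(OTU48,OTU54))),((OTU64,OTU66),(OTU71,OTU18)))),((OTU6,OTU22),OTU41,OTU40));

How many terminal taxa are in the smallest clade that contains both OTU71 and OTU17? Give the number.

The MRCA of OTU71 and OTU17 is the node subtending (((OTU28,OTU60),(OTU17,OTU53)),(((((OTU12,OTU1),(OTU31,(OTU5,OTU16))),(OTU13,OTU4)),((OTU32,OTU34),(OTU48,OTU54))),((OTU64,OTU66),(OTU71,OTU18)))).
That clade contains 19 terminal taxa: OTU1, OTU12, OTU13, OTU16, OTU17, OTU18, OTU28, OTU31, OTU32, OTU34, OTU4, OTU48, OTU5, OTU53, OTU54, OTU60, OTU64, OTU66, OTU71.

19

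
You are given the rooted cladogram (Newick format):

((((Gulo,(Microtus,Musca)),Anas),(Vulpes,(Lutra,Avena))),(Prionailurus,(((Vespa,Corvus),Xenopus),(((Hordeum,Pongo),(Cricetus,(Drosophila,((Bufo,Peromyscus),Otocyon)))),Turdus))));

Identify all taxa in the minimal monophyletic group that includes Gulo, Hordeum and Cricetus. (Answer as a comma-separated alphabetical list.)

Anas, Avena, Bufo, Corvus, Cricetus, Drosophila, Gulo, Hordeum, Lutra, Microtus, Musca, Otocyon, Peromyscus, Pongo, Prionailurus, Turdus, Vespa, Vulpes, Xenopus

Tracing Gulo: it sits inside (Gulo,(Microtus,Musca)).
Tracing Hordeum: it sits inside (Hordeum,Pongo).
Tracing Cricetus: it sits inside (Cricetus,(Drosophila,((Bufo,Peromyscus),Otocyon))).
The smallest clade enclosing all 3 is the whole tree (their MRCA is the root), so the answer is all 19 tips in alphabetical order.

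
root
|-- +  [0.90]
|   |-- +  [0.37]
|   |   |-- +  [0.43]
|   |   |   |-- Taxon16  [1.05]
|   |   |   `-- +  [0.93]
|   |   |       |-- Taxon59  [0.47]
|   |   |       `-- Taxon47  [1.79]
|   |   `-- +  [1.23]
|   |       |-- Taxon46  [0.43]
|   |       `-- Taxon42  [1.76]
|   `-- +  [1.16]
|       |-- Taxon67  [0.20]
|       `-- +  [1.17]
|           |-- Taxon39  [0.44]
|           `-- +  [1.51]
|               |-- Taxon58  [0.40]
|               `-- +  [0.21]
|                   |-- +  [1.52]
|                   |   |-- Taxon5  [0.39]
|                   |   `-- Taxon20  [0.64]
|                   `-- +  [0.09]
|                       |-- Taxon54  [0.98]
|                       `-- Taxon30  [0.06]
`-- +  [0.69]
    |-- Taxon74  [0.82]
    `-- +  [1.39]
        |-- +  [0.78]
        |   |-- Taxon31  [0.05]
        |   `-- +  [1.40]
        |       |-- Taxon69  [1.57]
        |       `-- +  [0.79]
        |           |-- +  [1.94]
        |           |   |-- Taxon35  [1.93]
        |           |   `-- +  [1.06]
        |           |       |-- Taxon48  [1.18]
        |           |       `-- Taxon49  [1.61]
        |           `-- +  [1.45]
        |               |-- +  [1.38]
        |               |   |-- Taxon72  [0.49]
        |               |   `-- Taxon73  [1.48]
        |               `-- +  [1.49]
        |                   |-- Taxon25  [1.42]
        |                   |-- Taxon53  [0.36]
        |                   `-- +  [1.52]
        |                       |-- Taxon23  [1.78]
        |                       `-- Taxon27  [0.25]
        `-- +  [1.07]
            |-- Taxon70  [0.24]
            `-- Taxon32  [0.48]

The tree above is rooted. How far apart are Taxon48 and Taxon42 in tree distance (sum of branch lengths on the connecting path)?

13.49

The path runs Taxon48 → … → MRCA → … → Taxon42; the MRCA is the root of the tree.
Branch lengths along that path: 1.18 + 1.06 + 1.94 + 0.79 + 1.40 + 0.78 + 1.39 + 0.69 + 0.90 + 0.37 + 1.23 + 1.76 = 13.49.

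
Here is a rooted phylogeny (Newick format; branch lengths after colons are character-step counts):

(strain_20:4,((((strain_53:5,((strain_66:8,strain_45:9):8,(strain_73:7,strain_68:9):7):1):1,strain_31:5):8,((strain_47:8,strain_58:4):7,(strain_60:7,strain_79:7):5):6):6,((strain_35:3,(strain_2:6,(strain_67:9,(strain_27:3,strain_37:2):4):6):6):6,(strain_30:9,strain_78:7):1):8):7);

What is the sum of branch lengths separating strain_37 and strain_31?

51

The path runs strain_37 → … → MRCA → … → strain_31; the MRCA is the node subtending ((((strain_53,((strain_66,strain_45),(strain_73,strain_68))),strain_31),((strain_47,strain_58),(strain_60,strain_79))),((strain_35,(strain_2,(strain_67,(strain_27,strain_37)))),(strain_30,strain_78))).
Branch lengths along that path: 2 + 4 + 6 + 6 + 6 + 8 + 6 + 8 + 5 = 51.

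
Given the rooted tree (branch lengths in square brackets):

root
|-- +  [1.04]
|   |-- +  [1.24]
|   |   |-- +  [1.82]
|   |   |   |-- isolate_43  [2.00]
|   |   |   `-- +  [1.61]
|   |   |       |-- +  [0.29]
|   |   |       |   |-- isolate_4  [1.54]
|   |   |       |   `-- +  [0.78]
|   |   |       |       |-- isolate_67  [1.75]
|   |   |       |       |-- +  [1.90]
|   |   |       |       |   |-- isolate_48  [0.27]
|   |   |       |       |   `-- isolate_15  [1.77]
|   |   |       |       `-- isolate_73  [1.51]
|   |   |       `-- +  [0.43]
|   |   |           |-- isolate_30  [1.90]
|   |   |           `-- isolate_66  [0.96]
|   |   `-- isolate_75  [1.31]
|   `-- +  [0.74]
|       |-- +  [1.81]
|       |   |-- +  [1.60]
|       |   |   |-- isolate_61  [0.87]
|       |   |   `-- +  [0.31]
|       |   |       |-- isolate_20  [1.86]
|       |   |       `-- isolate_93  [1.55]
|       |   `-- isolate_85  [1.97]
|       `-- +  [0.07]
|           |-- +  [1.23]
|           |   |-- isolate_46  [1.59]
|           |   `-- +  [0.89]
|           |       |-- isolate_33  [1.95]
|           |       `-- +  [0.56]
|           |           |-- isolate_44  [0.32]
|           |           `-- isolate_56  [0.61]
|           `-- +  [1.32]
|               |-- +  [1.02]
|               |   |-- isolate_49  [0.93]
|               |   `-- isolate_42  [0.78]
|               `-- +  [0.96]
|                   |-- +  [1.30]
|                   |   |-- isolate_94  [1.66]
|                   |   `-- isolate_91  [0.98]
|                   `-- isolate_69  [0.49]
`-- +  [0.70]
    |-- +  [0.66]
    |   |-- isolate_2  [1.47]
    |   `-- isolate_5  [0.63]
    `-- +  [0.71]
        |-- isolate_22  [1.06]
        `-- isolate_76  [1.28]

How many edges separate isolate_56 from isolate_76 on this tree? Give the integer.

The MRCA of isolate_56 and isolate_76 is the root of the tree.
From isolate_56 up to that node: 7 branches. From isolate_76 up to the same node: 3 branches. Total: 7 + 3 = 10.

10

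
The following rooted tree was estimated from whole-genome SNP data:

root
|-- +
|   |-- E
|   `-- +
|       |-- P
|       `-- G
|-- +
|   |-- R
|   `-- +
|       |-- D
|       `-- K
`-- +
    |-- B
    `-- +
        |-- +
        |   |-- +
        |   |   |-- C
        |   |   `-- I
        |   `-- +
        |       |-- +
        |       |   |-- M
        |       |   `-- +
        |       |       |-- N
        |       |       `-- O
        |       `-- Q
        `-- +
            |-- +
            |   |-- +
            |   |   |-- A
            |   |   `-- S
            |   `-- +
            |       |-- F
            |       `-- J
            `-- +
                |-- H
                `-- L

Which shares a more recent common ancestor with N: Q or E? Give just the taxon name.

The MRCA of N and Q subtends ((M,(N,O)),Q) (4 taxa).
The MRCA of N and E is the root, subtending the entire tree (19 taxa).
The first is nested inside the second, so N shares a more recent common ancestor with Q.

Q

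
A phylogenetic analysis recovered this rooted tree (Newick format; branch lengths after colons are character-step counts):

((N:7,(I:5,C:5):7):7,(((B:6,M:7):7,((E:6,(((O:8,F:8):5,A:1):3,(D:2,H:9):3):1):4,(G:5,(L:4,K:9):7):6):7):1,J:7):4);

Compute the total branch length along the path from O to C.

52

The path runs O → … → MRCA → … → C; the MRCA is the root of the tree.
Branch lengths along that path: 8 + 5 + 3 + 1 + 4 + 7 + 1 + 4 + 7 + 7 + 5 = 52.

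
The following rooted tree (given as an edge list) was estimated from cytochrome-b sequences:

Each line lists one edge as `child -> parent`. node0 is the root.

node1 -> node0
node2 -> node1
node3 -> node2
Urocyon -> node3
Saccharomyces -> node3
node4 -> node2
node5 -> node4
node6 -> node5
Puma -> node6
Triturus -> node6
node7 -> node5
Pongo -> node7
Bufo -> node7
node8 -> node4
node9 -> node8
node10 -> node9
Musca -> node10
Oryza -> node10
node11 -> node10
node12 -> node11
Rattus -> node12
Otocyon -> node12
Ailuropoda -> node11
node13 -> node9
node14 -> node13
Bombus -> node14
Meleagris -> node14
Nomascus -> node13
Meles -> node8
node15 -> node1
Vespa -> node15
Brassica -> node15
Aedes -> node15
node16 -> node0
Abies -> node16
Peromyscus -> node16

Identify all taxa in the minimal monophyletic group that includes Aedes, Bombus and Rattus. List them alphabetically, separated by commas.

Tracing Aedes: it sits inside (Vespa,Brassica,Aedes).
Tracing Bombus: it sits inside (Bombus,Meleagris).
Tracing Rattus: it sits inside (Rattus,Otocyon).
The smallest clade enclosing all 3 is (((Urocyon,Saccharomyces),(((Puma,Triturus),(Pongo,Bufo)),(((Musca,Oryza,((Rattus,Otocyon),Ailuropoda)),((Bombus,Meleagris),Nomascus)),Meles))),(Vespa,Brassica,Aedes)); the answer is its 18 terminal taxa in alphabetical order.

Aedes, Ailuropoda, Bombus, Brassica, Bufo, Meleagris, Meles, Musca, Nomascus, Oryza, Otocyon, Pongo, Puma, Rattus, Saccharomyces, Triturus, Urocyon, Vespa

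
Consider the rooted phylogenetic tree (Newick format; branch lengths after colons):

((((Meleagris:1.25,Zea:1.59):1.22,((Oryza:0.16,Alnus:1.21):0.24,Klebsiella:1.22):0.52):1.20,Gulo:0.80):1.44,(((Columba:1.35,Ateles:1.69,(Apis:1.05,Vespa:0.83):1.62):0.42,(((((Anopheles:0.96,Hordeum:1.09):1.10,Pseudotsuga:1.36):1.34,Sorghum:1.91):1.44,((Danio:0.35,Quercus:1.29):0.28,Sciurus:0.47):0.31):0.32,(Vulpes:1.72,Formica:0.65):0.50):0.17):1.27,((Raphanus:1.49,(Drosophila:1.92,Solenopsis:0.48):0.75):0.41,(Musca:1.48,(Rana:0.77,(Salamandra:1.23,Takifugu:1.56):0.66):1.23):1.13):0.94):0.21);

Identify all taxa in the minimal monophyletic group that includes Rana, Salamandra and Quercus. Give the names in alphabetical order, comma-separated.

Tracing Rana: it sits inside (Rana,(Salamandra,Takifugu)).
Tracing Salamandra: it sits inside (Salamandra,Takifugu).
Tracing Quercus: it sits inside (Danio,Quercus).
The smallest clade enclosing all 3 is (((Columba,Ateles,(Apis,Vespa)),(((((Anopheles,Hordeum),Pseudotsuga),Sorghum),((Danio,Quercus),Sciurus)),(Vulpes,Formica))),((Raphanus,(Drosophila,Solenopsis)),(Musca,(Rana,(Salamandra,Takifugu))))); the answer is its 20 terminal taxa in alphabetical order.

Anopheles, Apis, Ateles, Columba, Danio, Drosophila, Formica, Hordeum, Musca, Pseudotsuga, Quercus, Rana, Raphanus, Salamandra, Sciurus, Solenopsis, Sorghum, Takifugu, Vespa, Vulpes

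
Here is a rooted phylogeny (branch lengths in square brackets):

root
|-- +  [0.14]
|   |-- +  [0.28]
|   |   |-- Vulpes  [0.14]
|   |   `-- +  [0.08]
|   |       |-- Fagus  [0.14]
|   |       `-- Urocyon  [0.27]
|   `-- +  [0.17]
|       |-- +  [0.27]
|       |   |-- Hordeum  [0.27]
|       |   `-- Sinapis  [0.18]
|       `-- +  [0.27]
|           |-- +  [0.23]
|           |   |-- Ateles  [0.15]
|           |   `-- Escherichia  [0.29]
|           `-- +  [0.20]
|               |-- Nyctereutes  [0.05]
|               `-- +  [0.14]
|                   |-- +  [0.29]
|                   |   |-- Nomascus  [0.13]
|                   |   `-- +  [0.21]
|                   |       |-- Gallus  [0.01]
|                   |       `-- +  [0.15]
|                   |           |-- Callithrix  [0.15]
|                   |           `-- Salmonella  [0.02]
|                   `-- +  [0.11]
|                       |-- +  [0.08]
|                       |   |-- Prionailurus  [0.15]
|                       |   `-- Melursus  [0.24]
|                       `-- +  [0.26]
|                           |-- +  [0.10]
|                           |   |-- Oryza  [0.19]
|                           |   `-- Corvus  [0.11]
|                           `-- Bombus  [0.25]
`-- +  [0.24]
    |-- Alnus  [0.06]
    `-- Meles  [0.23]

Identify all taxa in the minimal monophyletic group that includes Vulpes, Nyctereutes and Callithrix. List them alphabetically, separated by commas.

Ateles, Bombus, Callithrix, Corvus, Escherichia, Fagus, Gallus, Hordeum, Melursus, Nomascus, Nyctereutes, Oryza, Prionailurus, Salmonella, Sinapis, Urocyon, Vulpes

Tracing Vulpes: it sits inside (Vulpes,(Fagus,Urocyon)).
Tracing Nyctereutes: it sits inside (Nyctereutes,((Nomascus,(Gallus,(Callithrix,Salmonella))),((Prionailurus,Melursus),((Oryza,Corvus),Bombus)))).
Tracing Callithrix: it sits inside (Callithrix,Salmonella).
The smallest clade enclosing all 3 is ((Vulpes,(Fagus,Urocyon)),((Hordeum,Sinapis),((Ateles,Escherichia),(Nyctereutes,((Nomascus,(Gallus,(Callithrix,Salmonella))),((Prionailurus,Melursus),((Oryza,Corvus),Bombus))))))); the answer is its 17 terminal taxa in alphabetical order.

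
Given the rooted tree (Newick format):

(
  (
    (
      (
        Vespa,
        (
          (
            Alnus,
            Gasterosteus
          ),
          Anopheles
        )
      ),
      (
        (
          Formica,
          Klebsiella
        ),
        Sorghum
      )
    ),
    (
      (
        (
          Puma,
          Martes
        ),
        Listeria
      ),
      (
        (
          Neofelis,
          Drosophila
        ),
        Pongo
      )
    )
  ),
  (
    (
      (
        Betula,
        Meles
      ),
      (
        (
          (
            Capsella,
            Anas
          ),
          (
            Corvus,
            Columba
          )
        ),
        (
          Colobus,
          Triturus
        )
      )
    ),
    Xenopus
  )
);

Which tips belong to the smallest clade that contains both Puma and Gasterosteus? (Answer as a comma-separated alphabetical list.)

Tracing Puma: it sits inside (Puma,Martes).
Tracing Gasterosteus: it sits inside (Alnus,Gasterosteus).
The smallest clade enclosing both is (((Vespa,((Alnus,Gasterosteus),Anopheles)),((Formica,Klebsiella),Sorghum)),(((Puma,Martes),Listeria),((Neofelis,Drosophila),Pongo))); the answer is its 13 terminal taxa in alphabetical order.

Alnus, Anopheles, Drosophila, Formica, Gasterosteus, Klebsiella, Listeria, Martes, Neofelis, Pongo, Puma, Sorghum, Vespa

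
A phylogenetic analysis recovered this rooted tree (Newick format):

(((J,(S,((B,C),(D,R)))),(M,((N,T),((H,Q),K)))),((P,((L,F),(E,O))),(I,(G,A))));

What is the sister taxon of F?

L

F attaches to the tree at the node subtending (L,F).
The other lineage descending from that same node — the sister group — is the single tip L.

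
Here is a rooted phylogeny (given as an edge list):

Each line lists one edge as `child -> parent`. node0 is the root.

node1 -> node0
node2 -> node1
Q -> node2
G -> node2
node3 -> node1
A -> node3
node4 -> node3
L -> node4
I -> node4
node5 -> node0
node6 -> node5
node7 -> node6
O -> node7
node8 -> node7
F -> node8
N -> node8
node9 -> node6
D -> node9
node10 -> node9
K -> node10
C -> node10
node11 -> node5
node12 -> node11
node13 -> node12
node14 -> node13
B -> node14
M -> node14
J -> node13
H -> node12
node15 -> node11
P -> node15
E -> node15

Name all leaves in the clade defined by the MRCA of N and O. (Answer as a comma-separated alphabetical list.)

F, N, O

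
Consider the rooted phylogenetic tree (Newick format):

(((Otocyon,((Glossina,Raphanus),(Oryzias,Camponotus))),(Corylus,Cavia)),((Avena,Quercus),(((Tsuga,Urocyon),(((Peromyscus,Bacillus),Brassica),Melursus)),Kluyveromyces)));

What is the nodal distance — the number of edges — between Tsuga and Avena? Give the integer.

The MRCA of Tsuga and Avena is the node subtending ((Avena,Quercus),(((Tsuga,Urocyon),(((Peromyscus,Bacillus),Brassica),Melursus)),Kluyveromyces)).
From Tsuga up to that node: 4 branches. From Avena up to the same node: 2 branches. Total: 4 + 2 = 6.

6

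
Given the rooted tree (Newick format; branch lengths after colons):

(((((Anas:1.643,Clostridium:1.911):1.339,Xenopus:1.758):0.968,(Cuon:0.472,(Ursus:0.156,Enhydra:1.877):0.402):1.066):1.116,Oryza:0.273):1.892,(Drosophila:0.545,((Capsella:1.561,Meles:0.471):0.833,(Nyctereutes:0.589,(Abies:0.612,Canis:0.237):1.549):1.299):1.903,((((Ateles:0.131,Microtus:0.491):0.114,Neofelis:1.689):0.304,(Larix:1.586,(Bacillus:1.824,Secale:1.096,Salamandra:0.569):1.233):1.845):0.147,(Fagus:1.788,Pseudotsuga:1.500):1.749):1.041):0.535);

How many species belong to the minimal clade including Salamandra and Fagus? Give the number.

9

The MRCA of Salamandra and Fagus is the node subtending ((((Ateles,Microtus),Neofelis),(Larix,(Bacillus,Secale,Salamandra))),(Fagus,Pseudotsuga)).
That clade contains 9 terminal taxa: Ateles, Bacillus, Fagus, Larix, Microtus, Neofelis, Pseudotsuga, Salamandra, Secale.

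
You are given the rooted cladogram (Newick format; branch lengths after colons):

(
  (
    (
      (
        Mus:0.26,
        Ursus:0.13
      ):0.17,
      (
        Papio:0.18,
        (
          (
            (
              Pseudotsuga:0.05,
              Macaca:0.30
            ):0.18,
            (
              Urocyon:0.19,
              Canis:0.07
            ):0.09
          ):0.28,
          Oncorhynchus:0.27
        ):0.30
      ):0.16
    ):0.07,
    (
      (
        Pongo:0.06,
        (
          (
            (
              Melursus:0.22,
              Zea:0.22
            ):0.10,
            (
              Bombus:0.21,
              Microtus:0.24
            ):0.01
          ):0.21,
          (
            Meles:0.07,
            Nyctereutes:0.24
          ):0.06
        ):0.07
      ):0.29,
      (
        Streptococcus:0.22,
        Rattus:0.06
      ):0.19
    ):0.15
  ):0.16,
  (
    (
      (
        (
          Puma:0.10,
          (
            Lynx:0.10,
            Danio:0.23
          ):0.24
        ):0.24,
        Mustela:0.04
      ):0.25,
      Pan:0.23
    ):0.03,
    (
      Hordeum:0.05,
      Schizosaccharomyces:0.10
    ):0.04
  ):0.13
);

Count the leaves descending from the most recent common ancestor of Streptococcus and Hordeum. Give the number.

The MRCA of Streptococcus and Hordeum is the root, so the clade is the entire tree.
That clade contains 24 terminal taxa: Bombus, Canis, Danio, Hordeum, Lynx, Macaca, Meles, Melursus, Microtus, Mus, Mustela, Nyctereutes, Oncorhynchus, Pan, Papio, Pongo, Pseudotsuga, Puma, Rattus, Schizosaccharomyces, Streptococcus, Urocyon, Ursus, Zea.

24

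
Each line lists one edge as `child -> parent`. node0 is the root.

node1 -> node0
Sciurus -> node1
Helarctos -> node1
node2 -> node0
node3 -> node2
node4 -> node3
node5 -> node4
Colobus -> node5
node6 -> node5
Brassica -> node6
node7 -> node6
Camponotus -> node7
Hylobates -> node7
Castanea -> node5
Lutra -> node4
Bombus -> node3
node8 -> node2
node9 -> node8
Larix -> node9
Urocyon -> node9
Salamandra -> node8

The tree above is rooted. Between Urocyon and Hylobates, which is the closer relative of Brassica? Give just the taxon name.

The MRCA of Brassica and Hylobates subtends (Brassica,(Camponotus,Hylobates)) (3 taxa).
The MRCA of Brassica and Urocyon subtends ((((Colobus,(Brassica,(Camponotus,Hylobates)),Castanea),Lutra),Bombus),((Larix,Urocyon),Salamandra)) (10 taxa).
The first is nested inside the second, so Brassica shares a more recent common ancestor with Hylobates.

Hylobates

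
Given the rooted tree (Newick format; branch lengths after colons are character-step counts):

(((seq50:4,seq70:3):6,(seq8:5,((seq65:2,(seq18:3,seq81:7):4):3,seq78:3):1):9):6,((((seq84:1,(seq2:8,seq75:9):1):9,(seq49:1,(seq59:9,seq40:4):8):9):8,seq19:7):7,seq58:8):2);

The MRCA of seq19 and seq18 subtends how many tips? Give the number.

15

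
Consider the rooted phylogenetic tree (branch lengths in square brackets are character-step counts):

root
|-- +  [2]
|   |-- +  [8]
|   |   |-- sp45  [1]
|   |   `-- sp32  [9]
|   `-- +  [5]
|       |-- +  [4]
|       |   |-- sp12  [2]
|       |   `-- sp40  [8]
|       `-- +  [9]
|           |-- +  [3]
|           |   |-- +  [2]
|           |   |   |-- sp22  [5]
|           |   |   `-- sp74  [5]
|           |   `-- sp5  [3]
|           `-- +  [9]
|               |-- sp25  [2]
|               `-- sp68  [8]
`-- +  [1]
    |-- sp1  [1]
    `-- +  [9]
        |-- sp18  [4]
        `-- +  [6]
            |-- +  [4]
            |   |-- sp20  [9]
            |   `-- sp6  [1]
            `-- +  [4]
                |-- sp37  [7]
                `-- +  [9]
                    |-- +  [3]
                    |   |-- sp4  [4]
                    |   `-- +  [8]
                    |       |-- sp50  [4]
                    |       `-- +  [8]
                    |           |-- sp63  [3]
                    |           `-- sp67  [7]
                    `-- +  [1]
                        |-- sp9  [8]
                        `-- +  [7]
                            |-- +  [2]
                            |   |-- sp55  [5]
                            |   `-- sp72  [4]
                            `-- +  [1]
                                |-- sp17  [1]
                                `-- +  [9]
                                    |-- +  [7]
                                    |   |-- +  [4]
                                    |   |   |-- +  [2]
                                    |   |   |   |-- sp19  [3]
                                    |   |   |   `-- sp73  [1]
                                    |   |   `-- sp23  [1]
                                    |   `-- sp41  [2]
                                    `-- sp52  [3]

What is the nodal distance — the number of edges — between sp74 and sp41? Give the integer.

The MRCA of sp74 and sp41 is the root of the tree.
From sp74 up to that node: 6 branches. From sp41 up to the same node: 11 branches. Total: 6 + 11 = 17.

17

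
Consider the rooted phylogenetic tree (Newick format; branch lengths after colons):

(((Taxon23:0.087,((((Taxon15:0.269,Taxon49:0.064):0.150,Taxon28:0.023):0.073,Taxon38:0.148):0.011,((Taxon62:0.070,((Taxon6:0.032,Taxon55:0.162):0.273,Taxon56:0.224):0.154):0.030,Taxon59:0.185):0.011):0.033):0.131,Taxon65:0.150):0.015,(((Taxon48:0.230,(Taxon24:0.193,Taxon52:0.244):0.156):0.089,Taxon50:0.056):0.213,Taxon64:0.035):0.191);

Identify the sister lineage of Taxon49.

Taxon15

Taxon49 attaches to the tree at the node subtending (Taxon15,Taxon49).
The other lineage descending from that same node — the sister group — is the single tip Taxon15.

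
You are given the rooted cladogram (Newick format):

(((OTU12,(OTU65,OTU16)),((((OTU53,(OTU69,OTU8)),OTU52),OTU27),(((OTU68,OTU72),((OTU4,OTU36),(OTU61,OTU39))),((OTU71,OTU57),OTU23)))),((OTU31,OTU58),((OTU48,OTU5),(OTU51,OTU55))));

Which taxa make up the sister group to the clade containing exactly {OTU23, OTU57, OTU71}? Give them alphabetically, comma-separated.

OTU36, OTU39, OTU4, OTU61, OTU68, OTU72

The clade containing exactly {OTU23, OTU57, OTU71} attaches to the tree at the node subtending (((OTU68,OTU72),((OTU4,OTU36),(OTU61,OTU39))),((OTU71,OTU57),OTU23)).
The other lineage descending from that same node — the sister group — is ((OTU68,OTU72),((OTU4,OTU36),(OTU61,OTU39))); its 6 tips in alphabetical order are the answer.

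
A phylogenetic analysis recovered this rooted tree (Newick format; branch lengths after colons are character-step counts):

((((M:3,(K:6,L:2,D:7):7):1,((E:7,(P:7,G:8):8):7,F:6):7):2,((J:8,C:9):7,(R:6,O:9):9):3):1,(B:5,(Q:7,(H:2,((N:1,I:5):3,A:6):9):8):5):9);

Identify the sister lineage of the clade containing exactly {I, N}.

The clade containing exactly {I, N} attaches to the tree at the node subtending ((N,I),A).
The other lineage descending from that same node — the sister group — is the single tip A.

A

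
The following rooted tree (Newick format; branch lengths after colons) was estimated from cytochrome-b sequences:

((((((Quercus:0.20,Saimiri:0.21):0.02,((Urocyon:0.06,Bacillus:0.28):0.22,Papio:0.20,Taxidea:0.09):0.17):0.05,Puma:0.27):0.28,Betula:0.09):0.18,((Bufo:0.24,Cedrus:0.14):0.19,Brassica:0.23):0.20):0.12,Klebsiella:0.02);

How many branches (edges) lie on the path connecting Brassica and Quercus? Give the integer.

7

The MRCA of Brassica and Quercus is the node subtending (((((Quercus,Saimiri),((Urocyon,Bacillus),Papio,Taxidea)),Puma),Betula),((Bufo,Cedrus),Brassica)).
From Brassica up to that node: 2 branches. From Quercus up to the same node: 5 branches. Total: 2 + 5 = 7.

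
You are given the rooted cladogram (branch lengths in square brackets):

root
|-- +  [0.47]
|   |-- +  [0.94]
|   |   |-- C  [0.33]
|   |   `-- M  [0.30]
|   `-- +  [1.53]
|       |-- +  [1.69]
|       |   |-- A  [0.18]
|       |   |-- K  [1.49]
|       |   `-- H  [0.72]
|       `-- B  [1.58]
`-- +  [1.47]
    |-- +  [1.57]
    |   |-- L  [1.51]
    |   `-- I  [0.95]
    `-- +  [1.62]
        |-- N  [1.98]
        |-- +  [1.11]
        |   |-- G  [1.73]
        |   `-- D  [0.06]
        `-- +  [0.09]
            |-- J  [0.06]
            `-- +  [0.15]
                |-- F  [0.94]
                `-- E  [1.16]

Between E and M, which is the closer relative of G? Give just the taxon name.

The MRCA of G and E subtends (N,(G,D),(J,(F,E))) (6 taxa).
The MRCA of G and M is the root, subtending the entire tree (14 taxa).
The first is nested inside the second, so G shares a more recent common ancestor with E.

E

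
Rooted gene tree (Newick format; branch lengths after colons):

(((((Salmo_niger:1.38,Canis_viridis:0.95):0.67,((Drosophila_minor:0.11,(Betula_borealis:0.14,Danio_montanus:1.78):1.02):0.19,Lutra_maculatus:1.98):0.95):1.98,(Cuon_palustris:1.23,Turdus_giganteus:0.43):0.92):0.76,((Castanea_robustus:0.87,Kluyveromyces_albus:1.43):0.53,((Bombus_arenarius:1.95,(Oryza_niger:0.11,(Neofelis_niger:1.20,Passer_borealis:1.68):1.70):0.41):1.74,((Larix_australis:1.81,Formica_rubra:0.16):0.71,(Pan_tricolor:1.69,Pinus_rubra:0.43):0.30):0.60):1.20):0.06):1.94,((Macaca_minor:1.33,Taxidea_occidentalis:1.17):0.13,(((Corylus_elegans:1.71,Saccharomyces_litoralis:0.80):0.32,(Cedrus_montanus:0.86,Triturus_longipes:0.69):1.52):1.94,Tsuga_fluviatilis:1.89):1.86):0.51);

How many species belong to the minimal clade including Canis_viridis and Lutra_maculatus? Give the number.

6

The MRCA of Canis_viridis and Lutra_maculatus is the node subtending ((Salmo_niger,Canis_viridis),((Drosophila_minor,(Betula_borealis,Danio_montanus)),Lutra_maculatus)).
That clade contains 6 terminal taxa: Betula_borealis, Canis_viridis, Danio_montanus, Drosophila_minor, Lutra_maculatus, Salmo_niger.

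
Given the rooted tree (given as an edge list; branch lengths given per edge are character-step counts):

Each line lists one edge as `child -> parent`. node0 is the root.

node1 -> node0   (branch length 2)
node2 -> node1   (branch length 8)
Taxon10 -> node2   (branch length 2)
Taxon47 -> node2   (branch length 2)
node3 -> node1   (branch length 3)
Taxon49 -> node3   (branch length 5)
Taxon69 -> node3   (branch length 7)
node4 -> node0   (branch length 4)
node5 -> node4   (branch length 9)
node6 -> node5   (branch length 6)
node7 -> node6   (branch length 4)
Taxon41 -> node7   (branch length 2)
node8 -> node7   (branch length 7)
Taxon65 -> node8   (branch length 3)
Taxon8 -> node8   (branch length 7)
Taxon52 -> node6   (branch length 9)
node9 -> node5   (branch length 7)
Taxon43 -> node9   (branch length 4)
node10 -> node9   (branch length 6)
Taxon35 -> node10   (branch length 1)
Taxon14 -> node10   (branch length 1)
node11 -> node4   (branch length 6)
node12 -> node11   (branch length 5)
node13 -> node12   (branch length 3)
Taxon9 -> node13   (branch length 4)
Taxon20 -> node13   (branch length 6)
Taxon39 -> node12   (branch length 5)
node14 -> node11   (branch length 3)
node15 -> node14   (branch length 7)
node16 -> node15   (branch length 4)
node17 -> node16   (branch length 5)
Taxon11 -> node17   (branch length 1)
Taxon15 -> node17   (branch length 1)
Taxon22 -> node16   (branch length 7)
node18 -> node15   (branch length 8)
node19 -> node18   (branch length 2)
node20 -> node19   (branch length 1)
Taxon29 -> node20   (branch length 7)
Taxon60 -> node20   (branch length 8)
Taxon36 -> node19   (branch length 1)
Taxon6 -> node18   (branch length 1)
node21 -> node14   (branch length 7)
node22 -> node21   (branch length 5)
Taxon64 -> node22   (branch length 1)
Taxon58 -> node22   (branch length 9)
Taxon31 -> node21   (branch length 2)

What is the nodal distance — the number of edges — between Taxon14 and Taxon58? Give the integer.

9

The MRCA of Taxon14 and Taxon58 is the node subtending ((((Taxon41,(Taxon65,Taxon8)),Taxon52),(Taxon43,(Taxon35,Taxon14))),(((Taxon9,Taxon20),Taxon39),((((Taxon11,Taxon15),Taxon22),(((Taxon29,Taxon60),Taxon36),Taxon6)),((Taxon64,Taxon58),Taxon31)))).
From Taxon14 up to that node: 4 branches. From Taxon58 up to the same node: 5 branches. Total: 4 + 5 = 9.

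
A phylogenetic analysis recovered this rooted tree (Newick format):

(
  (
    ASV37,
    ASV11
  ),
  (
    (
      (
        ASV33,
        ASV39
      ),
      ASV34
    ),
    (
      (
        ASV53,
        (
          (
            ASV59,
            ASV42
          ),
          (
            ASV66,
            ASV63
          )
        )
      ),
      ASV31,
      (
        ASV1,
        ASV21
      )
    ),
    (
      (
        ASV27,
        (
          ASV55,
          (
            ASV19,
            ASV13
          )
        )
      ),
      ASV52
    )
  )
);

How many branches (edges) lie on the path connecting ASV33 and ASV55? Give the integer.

7

The MRCA of ASV33 and ASV55 is the node subtending (((ASV33,ASV39),ASV34),((ASV53,((ASV59,ASV42),(ASV66,ASV63))),ASV31,(ASV1,ASV21)),((ASV27,(ASV55,(ASV19,ASV13))),ASV52)).
From ASV33 up to that node: 3 branches. From ASV55 up to the same node: 4 branches. Total: 3 + 4 = 7.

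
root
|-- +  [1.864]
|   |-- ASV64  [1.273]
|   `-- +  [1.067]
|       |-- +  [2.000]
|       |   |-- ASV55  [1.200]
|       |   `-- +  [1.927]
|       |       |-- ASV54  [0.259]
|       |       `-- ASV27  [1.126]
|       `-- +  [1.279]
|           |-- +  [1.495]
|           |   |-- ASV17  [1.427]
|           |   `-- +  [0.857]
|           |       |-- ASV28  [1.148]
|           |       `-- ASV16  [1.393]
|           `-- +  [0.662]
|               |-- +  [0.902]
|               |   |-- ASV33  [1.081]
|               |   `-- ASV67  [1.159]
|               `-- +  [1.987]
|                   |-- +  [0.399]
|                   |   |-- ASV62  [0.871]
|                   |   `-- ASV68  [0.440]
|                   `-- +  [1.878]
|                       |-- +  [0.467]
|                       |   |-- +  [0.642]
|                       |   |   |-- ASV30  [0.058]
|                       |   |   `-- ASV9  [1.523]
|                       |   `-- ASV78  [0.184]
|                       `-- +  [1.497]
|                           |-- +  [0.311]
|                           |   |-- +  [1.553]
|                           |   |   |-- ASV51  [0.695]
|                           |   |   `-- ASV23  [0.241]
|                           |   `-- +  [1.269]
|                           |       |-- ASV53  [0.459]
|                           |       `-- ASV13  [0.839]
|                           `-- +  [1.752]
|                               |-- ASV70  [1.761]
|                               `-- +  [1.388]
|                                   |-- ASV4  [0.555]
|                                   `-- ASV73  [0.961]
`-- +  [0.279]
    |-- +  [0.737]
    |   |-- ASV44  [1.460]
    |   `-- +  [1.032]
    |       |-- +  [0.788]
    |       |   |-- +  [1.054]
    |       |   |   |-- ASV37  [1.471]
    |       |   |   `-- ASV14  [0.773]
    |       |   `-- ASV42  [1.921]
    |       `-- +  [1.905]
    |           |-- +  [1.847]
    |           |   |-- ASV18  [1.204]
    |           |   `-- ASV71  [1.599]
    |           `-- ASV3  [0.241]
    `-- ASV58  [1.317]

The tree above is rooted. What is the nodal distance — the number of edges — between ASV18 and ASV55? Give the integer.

10

The MRCA of ASV18 and ASV55 is the root of the tree.
From ASV18 up to that node: 6 branches. From ASV55 up to the same node: 4 branches. Total: 6 + 4 = 10.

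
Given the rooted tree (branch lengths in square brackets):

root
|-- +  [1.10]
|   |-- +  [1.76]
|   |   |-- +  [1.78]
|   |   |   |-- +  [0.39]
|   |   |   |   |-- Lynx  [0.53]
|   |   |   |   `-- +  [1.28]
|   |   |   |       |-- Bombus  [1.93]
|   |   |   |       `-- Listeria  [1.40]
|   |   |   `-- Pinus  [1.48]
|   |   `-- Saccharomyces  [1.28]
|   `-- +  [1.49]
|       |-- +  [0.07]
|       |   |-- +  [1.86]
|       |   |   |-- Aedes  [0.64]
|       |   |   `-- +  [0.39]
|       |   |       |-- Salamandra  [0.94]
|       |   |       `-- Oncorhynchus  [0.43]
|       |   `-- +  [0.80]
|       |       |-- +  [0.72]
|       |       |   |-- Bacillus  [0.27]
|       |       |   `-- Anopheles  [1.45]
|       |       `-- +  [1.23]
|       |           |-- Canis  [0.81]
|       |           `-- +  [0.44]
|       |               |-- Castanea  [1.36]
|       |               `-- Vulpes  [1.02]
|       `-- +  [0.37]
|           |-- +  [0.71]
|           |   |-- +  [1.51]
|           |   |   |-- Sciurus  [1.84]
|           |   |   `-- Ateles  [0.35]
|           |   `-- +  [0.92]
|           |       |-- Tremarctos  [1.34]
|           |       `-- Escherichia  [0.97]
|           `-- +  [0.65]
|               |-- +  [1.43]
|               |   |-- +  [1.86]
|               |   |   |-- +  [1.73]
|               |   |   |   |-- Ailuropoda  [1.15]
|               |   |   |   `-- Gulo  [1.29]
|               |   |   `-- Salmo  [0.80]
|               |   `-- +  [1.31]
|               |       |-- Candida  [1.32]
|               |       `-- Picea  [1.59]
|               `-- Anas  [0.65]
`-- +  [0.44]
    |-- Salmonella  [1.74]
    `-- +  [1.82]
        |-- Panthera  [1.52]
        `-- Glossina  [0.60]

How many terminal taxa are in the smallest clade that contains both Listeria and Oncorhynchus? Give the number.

23

The MRCA of Listeria and Oncorhynchus is the node subtending ((((Lynx,(Bombus,Listeria)),Pinus),Saccharomyces),(((Aedes,(Salamandra,Oncorhynchus)),((Bacillus,Anopheles),(Canis,(Castanea,Vulpes)))),(((Sciurus,Ateles),(Tremarctos,Escherichia)),((((Ailuropoda,Gulo),Salmo),(Candida,Picea)),Anas)))).
That clade contains 23 terminal taxa: Aedes, Ailuropoda, Anas, Anopheles, Ateles, Bacillus, Bombus, Candida, Canis, Castanea, Escherichia, Gulo, Listeria, Lynx, Oncorhynchus, Picea, Pinus, Saccharomyces, Salamandra, Salmo, Sciurus, Tremarctos, Vulpes.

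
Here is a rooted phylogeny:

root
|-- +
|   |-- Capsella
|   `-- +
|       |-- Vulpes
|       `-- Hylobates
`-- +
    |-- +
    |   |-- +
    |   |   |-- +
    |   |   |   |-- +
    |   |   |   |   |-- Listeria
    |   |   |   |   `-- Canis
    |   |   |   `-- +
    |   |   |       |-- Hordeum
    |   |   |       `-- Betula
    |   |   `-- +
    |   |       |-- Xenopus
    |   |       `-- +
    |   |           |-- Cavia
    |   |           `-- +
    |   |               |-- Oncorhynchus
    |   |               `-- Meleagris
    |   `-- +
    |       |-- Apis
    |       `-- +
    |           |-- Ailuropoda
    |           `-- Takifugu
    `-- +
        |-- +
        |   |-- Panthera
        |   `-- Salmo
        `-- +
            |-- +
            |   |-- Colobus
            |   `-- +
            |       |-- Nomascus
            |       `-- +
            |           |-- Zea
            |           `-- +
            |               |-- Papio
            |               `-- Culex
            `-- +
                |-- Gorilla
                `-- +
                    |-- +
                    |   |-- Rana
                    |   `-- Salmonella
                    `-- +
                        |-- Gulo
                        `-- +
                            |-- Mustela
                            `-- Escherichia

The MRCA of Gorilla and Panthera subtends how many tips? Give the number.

The MRCA of Gorilla and Panthera is the node subtending ((Panthera,Salmo),((Colobus,(Nomascus,(Zea,(Papio,Culex)))),(Gorilla,((Rana,Salmonella),(Gulo,(Mustela,Escherichia)))))).
That clade contains 13 terminal taxa: Colobus, Culex, Escherichia, Gorilla, Gulo, Mustela, Nomascus, Panthera, Papio, Rana, Salmo, Salmonella, Zea.

13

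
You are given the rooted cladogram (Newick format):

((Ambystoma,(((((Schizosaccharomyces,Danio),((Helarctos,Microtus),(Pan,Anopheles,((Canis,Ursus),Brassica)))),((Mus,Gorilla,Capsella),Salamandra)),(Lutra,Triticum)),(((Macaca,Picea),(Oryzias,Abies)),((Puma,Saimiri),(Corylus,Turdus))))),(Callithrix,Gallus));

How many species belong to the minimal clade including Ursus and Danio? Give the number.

9

The MRCA of Ursus and Danio is the node subtending ((Schizosaccharomyces,Danio),((Helarctos,Microtus),(Pan,Anopheles,((Canis,Ursus),Brassica)))).
That clade contains 9 terminal taxa: Anopheles, Brassica, Canis, Danio, Helarctos, Microtus, Pan, Schizosaccharomyces, Ursus.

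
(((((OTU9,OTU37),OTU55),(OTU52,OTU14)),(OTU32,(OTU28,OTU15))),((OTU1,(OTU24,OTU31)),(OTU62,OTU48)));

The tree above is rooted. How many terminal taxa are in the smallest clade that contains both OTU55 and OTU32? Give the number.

The MRCA of OTU55 and OTU32 is the node subtending ((((OTU9,OTU37),OTU55),(OTU52,OTU14)),(OTU32,(OTU28,OTU15))).
That clade contains 8 terminal taxa: OTU14, OTU15, OTU28, OTU32, OTU37, OTU52, OTU55, OTU9.

8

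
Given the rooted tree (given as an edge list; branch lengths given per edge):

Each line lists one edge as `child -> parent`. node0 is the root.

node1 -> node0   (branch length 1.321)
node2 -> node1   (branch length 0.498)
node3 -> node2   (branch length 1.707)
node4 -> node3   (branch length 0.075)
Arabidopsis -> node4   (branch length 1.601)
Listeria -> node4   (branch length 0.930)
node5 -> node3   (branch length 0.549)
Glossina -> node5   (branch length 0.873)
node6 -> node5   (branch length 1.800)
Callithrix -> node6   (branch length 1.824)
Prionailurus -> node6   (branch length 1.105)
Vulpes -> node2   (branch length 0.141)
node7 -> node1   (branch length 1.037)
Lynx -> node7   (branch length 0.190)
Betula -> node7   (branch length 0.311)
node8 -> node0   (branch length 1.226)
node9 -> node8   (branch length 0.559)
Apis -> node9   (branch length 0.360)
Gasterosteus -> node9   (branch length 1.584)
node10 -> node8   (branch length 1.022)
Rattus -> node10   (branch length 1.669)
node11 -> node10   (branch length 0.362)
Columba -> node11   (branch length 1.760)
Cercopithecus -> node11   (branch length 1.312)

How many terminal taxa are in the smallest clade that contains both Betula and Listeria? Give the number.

8

The MRCA of Betula and Listeria is the node subtending ((((Arabidopsis,Listeria),(Glossina,(Callithrix,Prionailurus))),Vulpes),(Lynx,Betula)).
That clade contains 8 terminal taxa: Arabidopsis, Betula, Callithrix, Glossina, Listeria, Lynx, Prionailurus, Vulpes.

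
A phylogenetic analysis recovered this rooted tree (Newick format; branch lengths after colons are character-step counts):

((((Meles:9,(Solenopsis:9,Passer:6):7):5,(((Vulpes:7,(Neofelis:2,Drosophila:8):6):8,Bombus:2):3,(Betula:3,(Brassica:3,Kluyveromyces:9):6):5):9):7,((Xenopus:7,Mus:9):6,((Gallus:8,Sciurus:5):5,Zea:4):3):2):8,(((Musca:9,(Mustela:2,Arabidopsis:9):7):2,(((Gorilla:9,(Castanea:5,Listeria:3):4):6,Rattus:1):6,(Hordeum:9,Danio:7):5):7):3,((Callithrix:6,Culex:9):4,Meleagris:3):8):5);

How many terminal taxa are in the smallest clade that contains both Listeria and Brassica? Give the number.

The MRCA of Listeria and Brassica is the root, so the clade is the entire tree.
That clade contains 27 terminal taxa: Arabidopsis, Betula, Bombus, Brassica, Callithrix, Castanea, Culex, Danio, Drosophila, Gallus, Gorilla, Hordeum, Kluyveromyces, Listeria, Meleagris, Meles, Mus, Musca, Mustela, Neofelis, Passer, Rattus, Sciurus, Solenopsis, Vulpes, Xenopus, Zea.

27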